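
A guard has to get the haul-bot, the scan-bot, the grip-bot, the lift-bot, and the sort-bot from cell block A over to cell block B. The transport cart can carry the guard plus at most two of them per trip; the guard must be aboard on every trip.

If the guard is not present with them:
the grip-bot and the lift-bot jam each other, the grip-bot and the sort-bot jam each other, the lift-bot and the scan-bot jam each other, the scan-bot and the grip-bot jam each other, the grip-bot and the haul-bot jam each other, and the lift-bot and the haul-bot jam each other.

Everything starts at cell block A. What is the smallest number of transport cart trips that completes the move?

Counting alone: the guard can take at most 2 across per trip to cell block B, so moving all 5 needs at least 3 loaded trips out, with a return between consecutive ones — at least 5 crossings.
The safety rule pushes this higher. Following every safe sequence of crossings, the most of the 5 that can be at cell block B as the transport cart arrives there on crossing 5 is 4 — never all 5.
So no plan with fewer than 7 crossings exists, and this one achieves 7:
1. Guard goes to cell block B with the grip-bot and the lift-bot.  [cell block A: the haul-bot, the scan-bot, the sort-bot | cell block B: the grip-bot, the lift-bot]
2. Guard goes back to cell block A with the grip-bot.  [cell block A: the grip-bot, the haul-bot, the scan-bot, the sort-bot | cell block B: the lift-bot]
3. Guard goes to cell block B with the grip-bot and the sort-bot.  [cell block A: the haul-bot, the scan-bot | cell block B: the grip-bot, the lift-bot, the sort-bot]
4. Guard goes back to cell block A with the grip-bot.  [cell block A: the grip-bot, the haul-bot, the scan-bot | cell block B: the lift-bot, the sort-bot]
5. Guard goes to cell block B with the haul-bot and the scan-bot.  [cell block A: the grip-bot | cell block B: the haul-bot, the lift-bot, the scan-bot, the sort-bot]
6. Guard goes back to cell block A with the lift-bot.  [cell block A: the grip-bot, the lift-bot | cell block B: the haul-bot, the scan-bot, the sort-bot]
7. Guard goes to cell block B with the grip-bot and the lift-bot.  [cell block A: — | cell block B: the grip-bot, the haul-bot, the lift-bot, the scan-bot, the sort-bot]

7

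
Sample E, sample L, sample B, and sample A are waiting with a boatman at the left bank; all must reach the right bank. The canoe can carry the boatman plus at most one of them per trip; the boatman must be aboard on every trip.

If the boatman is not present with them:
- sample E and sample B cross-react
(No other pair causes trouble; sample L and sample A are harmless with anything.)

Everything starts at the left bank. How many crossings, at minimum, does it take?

7

Counting alone: the boatman can take at most 1 across per trip to the right bank, so moving all 4 needs at least 4 loaded trips out, with a return between consecutive ones — at least 7 crossings.
The plan below uses exactly 7 crossings, so it is optimal:
1. Boatman goes to the right bank with sample E.  [the left bank: sample A, sample B, sample L | the right bank: sample E]
2. Boatman goes back to the left bank alone.  [the left bank: sample A, sample B, sample L | the right bank: sample E]
3. Boatman goes to the right bank with sample L.  [the left bank: sample A, sample B | the right bank: sample E, sample L]
4. Boatman goes back to the left bank alone.  [the left bank: sample A, sample B | the right bank: sample E, sample L]
5. Boatman goes to the right bank with sample A.  [the left bank: sample B | the right bank: sample A, sample E, sample L]
6. Boatman goes back to the left bank alone.  [the left bank: sample B | the right bank: sample A, sample E, sample L]
7. Boatman goes to the right bank with sample B.  [the left bank: — | the right bank: sample A, sample B, sample E, sample L]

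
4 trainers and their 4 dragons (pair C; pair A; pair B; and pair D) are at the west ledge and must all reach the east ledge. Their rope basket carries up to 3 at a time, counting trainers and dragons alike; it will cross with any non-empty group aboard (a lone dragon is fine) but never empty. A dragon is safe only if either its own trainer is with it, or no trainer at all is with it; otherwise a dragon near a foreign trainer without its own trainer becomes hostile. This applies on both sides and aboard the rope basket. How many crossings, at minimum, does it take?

9

Counting alone: each trip to the east ledge takes at most 3 across and each return brings at least 1 back, so after t trips out (and t−1 returns) at most 3t − (t−1) of the 8 are across; that first reaches 8 at t = 4, so at least 7 crossings are needed.
The safety rule pushes this higher. Following every safe sequence of crossings, the most of the 8 that can be at the east ledge as the rope basket arrives there on crossing 7 is 7 — never all 8.
So no plan with fewer than 9 crossings exists, and this one achieves 9:
1. dragon C and trainer C cross → the east ledge.
2. trainer C crosses ← the west ledge.
3. dragon A, trainer A, and trainer C cross → the east ledge.
4. dragon C and trainer C cross ← the west ledge.
5. trainer B, trainer C, and trainer D cross → the east ledge.
6. dragon A crosses ← the west ledge.
7. dragon A and dragon C cross → the east ledge.
8. dragon C crosses ← the west ledge.
9. dragon B, dragon C, and dragon D cross → the east ledge.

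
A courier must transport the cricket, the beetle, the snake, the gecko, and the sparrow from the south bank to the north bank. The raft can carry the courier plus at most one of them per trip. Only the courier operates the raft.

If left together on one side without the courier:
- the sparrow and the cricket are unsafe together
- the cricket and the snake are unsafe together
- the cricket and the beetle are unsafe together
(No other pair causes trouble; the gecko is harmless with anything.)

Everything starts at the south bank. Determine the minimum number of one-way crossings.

impossible

Following every safe sequence of crossings from the start, the most of the 5 that can be at the north bank as the raft arrives there on crossings 1, 3, 5 is 1, 2, 3 respectively; the best ever achieved is 3 of 5.
From crossing 7 on, no configuration arises that was not already reachable earlier: only 18 distinct safe configurations (who is on which side, and where the raft is) can ever be reached, none of them has everyone across, and every continuation just revisits them. So no valid plan exists.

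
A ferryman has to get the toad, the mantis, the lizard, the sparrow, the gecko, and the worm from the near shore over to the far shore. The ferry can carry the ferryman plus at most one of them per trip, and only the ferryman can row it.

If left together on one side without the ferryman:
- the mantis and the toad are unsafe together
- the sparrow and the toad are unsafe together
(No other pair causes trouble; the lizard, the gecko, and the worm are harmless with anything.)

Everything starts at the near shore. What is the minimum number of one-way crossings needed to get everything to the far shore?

13

Counting alone: the ferryman can take at most 1 across per trip to the far shore, so moving all 6 needs at least 6 loaded trips out, with a return between consecutive ones — at least 11 crossings.
The safety rule pushes this higher. Following every safe sequence of crossings, the most of the 6 that can be at the far shore as the ferry arrives there on crossing 11 is 5 — never all 6.
So no plan with fewer than 13 crossings exists, and this one achieves 13:
1. Ferryman goes to the far shore with the toad.
2. Ferryman goes back to the near shore alone.
3. Ferryman goes to the far shore with the mantis.
4. Ferryman goes back to the near shore with the toad.
5. Ferryman goes to the far shore with the sparrow.
6. Ferryman goes back to the near shore alone.
7. Ferryman goes to the far shore with the lizard.
8. Ferryman goes back to the near shore alone.
9. Ferryman goes to the far shore with the gecko.
10. Ferryman goes back to the near shore alone.
11. Ferryman goes to the far shore with the worm.
12. Ferryman goes back to the near shore alone.
13. Ferryman goes to the far shore with the toad.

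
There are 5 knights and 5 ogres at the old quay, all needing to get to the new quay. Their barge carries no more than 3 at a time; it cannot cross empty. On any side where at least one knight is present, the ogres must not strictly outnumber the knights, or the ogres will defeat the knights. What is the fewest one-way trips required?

Counting alone: each trip to the new quay takes at most 3 across and each return brings at least 1 back, so after t trips out (and t−1 returns) at most 3t − (t−1) of the 10 are across; that first reaches 10 at t = 5, so at least 9 crossings are needed.
The safety rule pushes this higher. Following every safe sequence of crossings, the most of the 10 that can be at the new quay as the barge arrives there on crossing 9 is 9 — never all 10.
So no plan with fewer than 11 crossings exists, and this one achieves 11:
1. 2 ogres → the new quay.  (the old quay: 5K 3O; the new quay: 0K 2O)
2. 1 ogre ← the old quay.  (the old quay: 5K 4O; the new quay: 0K 1O)
3. 3 ogres → the new quay.  (the old quay: 5K 1O; the new quay: 0K 4O)
4. 1 ogre ← the old quay.  (the old quay: 5K 2O; the new quay: 0K 3O)
5. 3 knights → the new quay.  (the old quay: 2K 2O; the new quay: 3K 3O)
6. 1 knight and 1 ogre ← the old quay.  (the old quay: 3K 3O; the new quay: 2K 2O)
7. 3 knights → the new quay.  (the old quay: 0K 3O; the new quay: 5K 2O)
8. 1 ogre ← the old quay.  (the old quay: 0K 4O; the new quay: 5K 1O)
9. 2 ogres → the new quay.  (the old quay: 0K 2O; the new quay: 5K 3O)
10. 1 ogre ← the old quay.  (the old quay: 0K 3O; the new quay: 5K 2O)
11. 3 ogres → the new quay.  (the old quay: 0K 0O; the new quay: 5K 5O)

11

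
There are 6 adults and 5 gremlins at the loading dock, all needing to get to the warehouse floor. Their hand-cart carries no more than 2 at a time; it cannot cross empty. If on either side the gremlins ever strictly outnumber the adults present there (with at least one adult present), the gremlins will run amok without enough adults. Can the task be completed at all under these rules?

Yes

1. 2 gremlins → the warehouse floor.  (the loading dock: 6A 3G; the warehouse floor: 0A 2G)
2. 1 gremlin ← the loading dock.  (the loading dock: 6A 4G; the warehouse floor: 0A 1G)
3. 2 gremlins → the warehouse floor.  (the loading dock: 6A 2G; the warehouse floor: 0A 3G)
4. 1 gremlin ← the loading dock.  (the loading dock: 6A 3G; the warehouse floor: 0A 2G)
5. 2 adults → the warehouse floor.  (the loading dock: 4A 3G; the warehouse floor: 2A 2G)
6. 1 gremlin ← the loading dock.  (the loading dock: 4A 4G; the warehouse floor: 2A 1G)
7. 1 adult and 1 gremlin → the warehouse floor.  (the loading dock: 3A 3G; the warehouse floor: 3A 2G)
8. 1 adult ← the loading dock.  (the loading dock: 4A 3G; the warehouse floor: 2A 2G)
9. 1 adult and 1 gremlin → the warehouse floor.  (the loading dock: 3A 2G; the warehouse floor: 3A 3G)
10. 1 gremlin ← the loading dock.  (the loading dock: 3A 3G; the warehouse floor: 3A 2G)
11. 1 adult and 1 gremlin → the warehouse floor.  (the loading dock: 2A 2G; the warehouse floor: 4A 3G)
12. 1 adult ← the loading dock.  (the loading dock: 3A 2G; the warehouse floor: 3A 3G)
13. 1 adult and 1 gremlin → the warehouse floor.  (the loading dock: 2A 1G; the warehouse floor: 4A 4G)
14. 1 gremlin ← the loading dock.  (the loading dock: 2A 2G; the warehouse floor: 4A 3G)
15. 1 adult and 1 gremlin → the warehouse floor.  (the loading dock: 1A 1G; the warehouse floor: 5A 4G)
16. 1 adult ← the loading dock.  (the loading dock: 2A 1G; the warehouse floor: 4A 4G)
17. 1 adult and 1 gremlin → the warehouse floor.  (the loading dock: 1A 0G; the warehouse floor: 5A 5G)
18. 1 gremlin ← the loading dock.  (the loading dock: 1A 1G; the warehouse floor: 5A 4G)
19. 1 adult and 1 gremlin → the warehouse floor.  (the loading dock: 0A 0G; the warehouse floor: 6A 5G)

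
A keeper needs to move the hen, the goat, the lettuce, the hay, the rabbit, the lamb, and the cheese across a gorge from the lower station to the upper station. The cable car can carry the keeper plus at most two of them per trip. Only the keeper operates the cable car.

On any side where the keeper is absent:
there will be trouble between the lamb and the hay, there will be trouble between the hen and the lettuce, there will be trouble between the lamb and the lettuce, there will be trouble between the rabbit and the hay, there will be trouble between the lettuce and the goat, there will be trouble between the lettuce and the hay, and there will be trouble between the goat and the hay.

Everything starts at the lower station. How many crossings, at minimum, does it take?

11

Counting alone: the keeper can take at most 2 across per trip to the upper station, so moving all 7 needs at least 4 loaded trips out, with a return between consecutive ones — at least 7 crossings.
The safety rule pushes this higher. Following every safe sequence of crossings, the most of the 7 that can be at the upper station as the cable car arrives there on crossings 7, 9 is 5, 6 respectively — never all 7.
So no plan with fewer than 11 crossings exists, and this one achieves 11:
1. Keeper goes to the upper station with the hay and the lettuce.  [the lower station: the cheese, the goat, the hen, the lamb, the rabbit | the upper station: the hay, the lettuce]
2. Keeper goes back to the lower station with the lettuce.  [the lower station: the cheese, the goat, the hen, the lamb, the lettuce, the rabbit | the upper station: the hay]
3. Keeper goes to the upper station with the hen and the lettuce.  [the lower station: the cheese, the goat, the lamb, the rabbit | the upper station: the hay, the hen, the lettuce]
4. Keeper goes back to the lower station with the lettuce.  [the lower station: the cheese, the goat, the lamb, the lettuce, the rabbit | the upper station: the hay, the hen]
5. Keeper goes to the upper station with the goat and the lamb.  [the lower station: the cheese, the lettuce, the rabbit | the upper station: the goat, the hay, the hen, the lamb]
6. Keeper goes back to the lower station with the hay.  [the lower station: the cheese, the hay, the lettuce, the rabbit | the upper station: the goat, the hen, the lamb]
7. Keeper goes to the upper station with the lettuce and the rabbit.  [the lower station: the cheese, the hay | the upper station: the goat, the hen, the lamb, the lettuce, the rabbit]
8. Keeper goes back to the lower station with the lettuce.  [the lower station: the cheese, the hay, the lettuce | the upper station: the goat, the hen, the lamb, the rabbit]
9. Keeper goes to the upper station with the cheese and the lettuce.  [the lower station: the hay | the upper station: the cheese, the goat, the hen, the lamb, the lettuce, the rabbit]
10. Keeper goes back to the lower station with the lettuce.  [the lower station: the hay, the lettuce | the upper station: the cheese, the goat, the hen, the lamb, the rabbit]
11. Keeper goes to the upper station with the hay and the lettuce.  [the lower station: — | the upper station: the cheese, the goat, the hay, the hen, the lamb, the lettuce, the rabbit]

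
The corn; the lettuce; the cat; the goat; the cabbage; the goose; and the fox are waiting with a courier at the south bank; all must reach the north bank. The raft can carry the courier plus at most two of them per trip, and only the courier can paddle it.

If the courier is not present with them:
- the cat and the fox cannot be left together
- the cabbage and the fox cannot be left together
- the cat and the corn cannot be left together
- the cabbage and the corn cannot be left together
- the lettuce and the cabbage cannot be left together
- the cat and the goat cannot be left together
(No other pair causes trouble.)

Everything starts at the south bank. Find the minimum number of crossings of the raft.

Counting alone: the courier can take at most 2 across per trip to the north bank, so moving all 7 needs at least 4 loaded trips out, with a return between consecutive ones — at least 7 crossings.
The safety rule pushes this higher. Following every safe sequence of crossings, the most of the 7 that can be at the north bank as the raft arrives there on crossing 7 is 6 — never all 7.
So no plan with fewer than 9 crossings exists, and this one achieves 9:
1. Courier goes to the north bank with the cabbage and the cat.
2. Courier goes back to the south bank alone.
3. Courier goes to the north bank with the lettuce.
4. Courier goes back to the south bank with the cabbage.
5. Courier goes to the north bank with the corn and the fox.
6. Courier goes back to the south bank with the cat.
7. Courier goes to the north bank with the goat and the goose.
8. Courier goes back to the south bank alone.
9. Courier goes to the north bank with the cabbage and the cat.

9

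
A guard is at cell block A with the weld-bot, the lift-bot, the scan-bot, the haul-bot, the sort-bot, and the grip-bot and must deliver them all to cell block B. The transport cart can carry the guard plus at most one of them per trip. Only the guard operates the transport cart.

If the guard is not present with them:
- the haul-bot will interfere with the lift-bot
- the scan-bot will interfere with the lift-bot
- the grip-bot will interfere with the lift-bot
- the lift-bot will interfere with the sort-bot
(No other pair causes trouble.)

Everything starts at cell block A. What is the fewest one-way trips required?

impossible

Following every safe sequence of crossings from the start, the most of the 6 that can be at cell block B as the transport cart arrives there on crossings 1, 3, 5 is 1, 2, 3 respectively; the best ever achieved is 3 of 6.
From crossing 7 on, no configuration arises that was not already reachable earlier: only 22 distinct safe configurations (who is on which side, and where the transport cart is) can ever be reached, none of them has everyone across, and every continuation just revisits them. So no valid plan exists.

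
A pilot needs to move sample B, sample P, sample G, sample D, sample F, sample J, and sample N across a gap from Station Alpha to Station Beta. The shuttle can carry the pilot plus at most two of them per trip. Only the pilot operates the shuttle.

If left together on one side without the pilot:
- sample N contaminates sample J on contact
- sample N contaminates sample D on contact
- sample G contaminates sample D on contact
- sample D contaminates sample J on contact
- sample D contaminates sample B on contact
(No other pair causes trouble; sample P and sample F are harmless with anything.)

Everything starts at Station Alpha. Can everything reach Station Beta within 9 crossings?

No

Counting alone: the pilot can take at most 2 across per trip to Station Beta, so moving all 7 needs at least 4 loaded trips out, with a return between consecutive ones — at least 7 crossings.
The safety rule pushes this higher. Following every safe sequence of crossings, the most of the 7 that can be at Station Beta as the shuttle arrives there on crossings 7, 9 is 5, 6 respectively — never all 7.
So the move cannot be finished within 9 crossings. (The shortest complete plan takes 11:)
1. Pilot goes to Station Beta with sample D and sample J.  [Station Alpha: sample B, sample F, sample G, sample N, sample P | Station Beta: sample D, sample J]
2. Pilot goes back to Station Alpha with sample D.  [Station Alpha: sample B, sample D, sample F, sample G, sample N, sample P | Station Beta: sample J]
3. Pilot goes to Station Beta with sample B and sample D.  [Station Alpha: sample F, sample G, sample N, sample P | Station Beta: sample B, sample D, sample J]
4. Pilot goes back to Station Alpha with sample D.  [Station Alpha: sample D, sample F, sample G, sample N, sample P | Station Beta: sample B, sample J]
5. Pilot goes to Station Beta with sample D and sample P.  [Station Alpha: sample F, sample G, sample N | Station Beta: sample B, sample D, sample J, sample P]
6. Pilot goes back to Station Alpha with sample D.  [Station Alpha: sample D, sample F, sample G, sample N | Station Beta: sample B, sample J, sample P]
7. Pilot goes to Station Beta with sample D and sample G.  [Station Alpha: sample F, sample N | Station Beta: sample B, sample D, sample G, sample J, sample P]
8. Pilot goes back to Station Alpha with sample D.  [Station Alpha: sample D, sample F, sample N | Station Beta: sample B, sample G, sample J, sample P]
9. Pilot goes to Station Beta with sample D and sample F.  [Station Alpha: sample N | Station Beta: sample B, sample D, sample F, sample G, sample J, sample P]
10. Pilot goes back to Station Alpha with sample D.  [Station Alpha: sample D, sample N | Station Beta: sample B, sample F, sample G, sample J, sample P]
11. Pilot goes to Station Beta with sample D and sample N.  [Station Alpha: — | Station Beta: sample B, sample D, sample F, sample G, sample J, sample N, sample P]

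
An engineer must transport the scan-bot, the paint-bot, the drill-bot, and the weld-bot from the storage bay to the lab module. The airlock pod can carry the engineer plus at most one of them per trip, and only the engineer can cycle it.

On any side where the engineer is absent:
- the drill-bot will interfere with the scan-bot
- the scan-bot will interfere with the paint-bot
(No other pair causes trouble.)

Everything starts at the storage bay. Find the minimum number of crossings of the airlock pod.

Counting alone: the engineer can take at most 1 across per trip to the lab module, so moving all 4 needs at least 4 loaded trips out, with a return between consecutive ones — at least 7 crossings.
The safety rule pushes this higher. Following every safe sequence of crossings, the most of the 4 that can be at the lab module as the airlock pod arrives there on crossing 7 is 3 — never all 4.
So no plan with fewer than 9 crossings exists, and this one achieves 9:
1. Engineer goes to the lab module with the scan-bot.  [the storage bay: the drill-bot, the paint-bot, the weld-bot | the lab module: the scan-bot]
2. Engineer goes back to the storage bay alone.  [the storage bay: the drill-bot, the paint-bot, the weld-bot | the lab module: the scan-bot]
3. Engineer goes to the lab module with the paint-bot.  [the storage bay: the drill-bot, the weld-bot | the lab module: the paint-bot, the scan-bot]
4. Engineer goes back to the storage bay with the scan-bot.  [the storage bay: the drill-bot, the scan-bot, the weld-bot | the lab module: the paint-bot]
5. Engineer goes to the lab module with the drill-bot.  [the storage bay: the scan-bot, the weld-bot | the lab module: the drill-bot, the paint-bot]
6. Engineer goes back to the storage bay alone.  [the storage bay: the scan-bot, the weld-bot | the lab module: the drill-bot, the paint-bot]
7. Engineer goes to the lab module with the weld-bot.  [the storage bay: the scan-bot | the lab module: the drill-bot, the paint-bot, the weld-bot]
8. Engineer goes back to the storage bay alone.  [the storage bay: the scan-bot | the lab module: the drill-bot, the paint-bot, the weld-bot]
9. Engineer goes to the lab module with the scan-bot.  [the storage bay: — | the lab module: the drill-bot, the paint-bot, the scan-bot, the weld-bot]

9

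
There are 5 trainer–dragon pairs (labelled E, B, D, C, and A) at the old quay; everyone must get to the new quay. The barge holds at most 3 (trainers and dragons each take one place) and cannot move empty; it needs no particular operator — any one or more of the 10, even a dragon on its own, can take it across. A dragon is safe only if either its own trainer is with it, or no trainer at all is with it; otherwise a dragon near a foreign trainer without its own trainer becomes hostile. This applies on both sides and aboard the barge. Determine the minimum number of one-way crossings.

11

Counting alone: each trip to the new quay takes at most 3 across and each return brings at least 1 back, so after t trips out (and t−1 returns) at most 3t − (t−1) of the 10 are across; that first reaches 10 at t = 5, so at least 9 crossings are needed.
The safety rule pushes this higher. Following every safe sequence of crossings, the most of the 10 that can be at the new quay as the barge arrives there on crossing 9 is 9 — never all 10.
So no plan with fewer than 11 crossings exists, and this one achieves 11:
1. dragon E and trainer E cross → the new quay.
2. trainer E crosses ← the old quay.
3. dragon B, dragon C, and dragon D cross → the new quay.
4. dragon E crosses ← the old quay.
5. trainer B, trainer C, and trainer D cross → the new quay.
6. dragon B and trainer B cross ← the old quay.
7. trainer A, trainer B, and trainer E cross → the new quay.
8. dragon D crosses ← the old quay.
9. dragon B and dragon E cross → the new quay.
10. dragon E crosses ← the old quay.
11. dragon A, dragon D, and dragon E cross → the new quay.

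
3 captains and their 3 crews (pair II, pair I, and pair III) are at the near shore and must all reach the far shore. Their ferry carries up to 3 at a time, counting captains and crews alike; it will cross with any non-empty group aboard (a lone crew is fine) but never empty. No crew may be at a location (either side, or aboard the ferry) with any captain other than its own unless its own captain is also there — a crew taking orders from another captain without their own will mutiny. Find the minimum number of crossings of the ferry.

Counting alone: each trip to the far shore takes at most 3 across and each return brings at least 1 back, so after t trips out (and t−1 returns) at most 3t − (t−1) of the 6 are across; that first reaches 6 at t = 3, so at least 5 crossings are needed.
The plan below uses exactly 5 crossings, so it is optimal:
1. captain II and crew II cross → the far shore.
2. captain II crosses ← the near shore.
3. captain I, captain II, and captain III cross → the far shore.
4. crew II crosses ← the near shore.
5. crew I, crew II, and crew III cross → the far shore.

5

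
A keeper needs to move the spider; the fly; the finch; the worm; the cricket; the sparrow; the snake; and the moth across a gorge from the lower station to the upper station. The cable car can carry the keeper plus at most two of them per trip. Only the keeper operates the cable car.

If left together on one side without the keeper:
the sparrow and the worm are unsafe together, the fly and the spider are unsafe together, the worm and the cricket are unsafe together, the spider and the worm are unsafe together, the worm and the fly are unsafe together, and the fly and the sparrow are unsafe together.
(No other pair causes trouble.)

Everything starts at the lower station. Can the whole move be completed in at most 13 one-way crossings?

Yes

Yes — this plan uses 13 crossings (≤ 13):
1. Keeper goes to the upper station with the fly and the worm.
2. Keeper goes back to the lower station with the fly.
3. Keeper goes to the upper station with the sparrow and the spider.
4. Keeper goes back to the lower station with the worm.
5. Keeper goes to the upper station with the cricket and the fly.
6. Keeper goes back to the lower station with the fly.
7. Keeper goes to the upper station with the finch and the fly.
8. Keeper goes back to the lower station with the fly.
9. Keeper goes to the upper station with the fly and the snake.
10. Keeper goes back to the lower station with the fly.
11. Keeper goes to the upper station with the fly and the moth.
12. Keeper goes back to the lower station with the fly.
13. Keeper goes to the upper station with the fly and the worm.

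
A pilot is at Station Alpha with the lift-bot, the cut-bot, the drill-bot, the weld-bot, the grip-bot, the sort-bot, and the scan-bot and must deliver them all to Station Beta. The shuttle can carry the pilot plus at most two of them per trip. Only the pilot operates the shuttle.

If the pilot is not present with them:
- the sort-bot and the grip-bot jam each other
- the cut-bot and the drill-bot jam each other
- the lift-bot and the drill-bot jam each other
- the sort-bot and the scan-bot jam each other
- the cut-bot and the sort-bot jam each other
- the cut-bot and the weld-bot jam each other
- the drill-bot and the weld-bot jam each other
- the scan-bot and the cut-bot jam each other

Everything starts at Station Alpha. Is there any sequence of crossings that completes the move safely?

No

Whatever the first load, the items left behind include a forbidden pair without the pilot. No opening move is safe, so no plan exists.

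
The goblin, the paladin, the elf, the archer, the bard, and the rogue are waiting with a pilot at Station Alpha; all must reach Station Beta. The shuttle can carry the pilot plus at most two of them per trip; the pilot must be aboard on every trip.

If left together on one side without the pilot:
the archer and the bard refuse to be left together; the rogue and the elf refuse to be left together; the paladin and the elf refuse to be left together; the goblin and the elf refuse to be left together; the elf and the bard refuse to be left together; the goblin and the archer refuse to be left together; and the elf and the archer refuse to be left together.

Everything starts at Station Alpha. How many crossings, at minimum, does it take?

Counting alone: the pilot can take at most 2 across per trip to Station Beta, so moving all 6 needs at least 3 loaded trips out, with a return between consecutive ones — at least 5 crossings.
The safety rule pushes this higher. Following every safe sequence of crossings, the most of the 6 that can be at Station Beta as the shuttle arrives there on crossings 5, 7 is 4, 5 respectively — never all 6.
So no plan with fewer than 9 crossings exists, and this one achieves 9:
1. Pilot goes to Station Beta with the archer and the elf.  [Station Alpha: the bard, the goblin, the paladin, the rogue | Station Beta: the archer, the elf]
2. Pilot goes back to Station Alpha with the elf.  [Station Alpha: the bard, the elf, the goblin, the paladin, the rogue | Station Beta: the archer]
3. Pilot goes to Station Beta with the elf and the paladin.  [Station Alpha: the bard, the goblin, the rogue | Station Beta: the archer, the elf, the paladin]
4. Pilot goes back to Station Alpha with the elf.  [Station Alpha: the bard, the elf, the goblin, the rogue | Station Beta: the archer, the paladin]
5. Pilot goes to Station Beta with the elf and the rogue.  [Station Alpha: the bard, the goblin | Station Beta: the archer, the elf, the paladin, the rogue]
6. Pilot goes back to Station Alpha with the elf.  [Station Alpha: the bard, the elf, the goblin | Station Beta: the archer, the paladin, the rogue]
7. Pilot goes to Station Beta with the bard and the goblin.  [Station Alpha: the elf | Station Beta: the archer, the bard, the goblin, the paladin, the rogue]
8. Pilot goes back to Station Alpha with the archer.  [Station Alpha: the archer, the elf | Station Beta: the bard, the goblin, the paladin, the rogue]
9. Pilot goes to Station Beta with the archer and the elf.  [Station Alpha: — | Station Beta: the archer, the bard, the elf, the goblin, the paladin, the rogue]

9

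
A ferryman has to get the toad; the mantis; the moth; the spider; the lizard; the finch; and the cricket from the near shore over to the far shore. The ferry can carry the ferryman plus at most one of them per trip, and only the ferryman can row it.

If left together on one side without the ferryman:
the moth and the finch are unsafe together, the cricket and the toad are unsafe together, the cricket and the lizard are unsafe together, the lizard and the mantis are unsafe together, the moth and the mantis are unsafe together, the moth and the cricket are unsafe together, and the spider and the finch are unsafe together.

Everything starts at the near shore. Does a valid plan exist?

Whatever the first load, the items left behind include a forbidden pair without the ferryman. No opening move is safe, so no plan exists.

No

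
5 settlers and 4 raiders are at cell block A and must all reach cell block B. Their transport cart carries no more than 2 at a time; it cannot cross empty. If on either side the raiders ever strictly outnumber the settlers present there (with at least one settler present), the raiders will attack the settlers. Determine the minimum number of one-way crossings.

Counting alone: each trip to cell block B takes at most 2 across and each return brings at least 1 back, so after t trips out (and t−1 returns) at most 2t − (t−1) of the 9 are across; that first reaches 9 at t = 8, so at least 15 crossings are needed.
The plan below uses exactly 15 crossings, so it is optimal:
1. 2 raiders → cell block B.  (cell block A: 5S 2R; cell block B: 0S 2R)
2. 1 raider ← cell block A.  (cell block A: 5S 3R; cell block B: 0S 1R)
3. 2 raiders → cell block B.  (cell block A: 5S 1R; cell block B: 0S 3R)
4. 1 raider ← cell block A.  (cell block A: 5S 2R; cell block B: 0S 2R)
5. 2 settlers → cell block B.  (cell block A: 3S 2R; cell block B: 2S 2R)
6. 1 raider ← cell block A.  (cell block A: 3S 3R; cell block B: 2S 1R)
7. 1 settler and 1 raider → cell block B.  (cell block A: 2S 2R; cell block B: 3S 2R)
8. 1 settler ← cell block A.  (cell block A: 3S 2R; cell block B: 2S 2R)
9. 1 settler and 1 raider → cell block B.  (cell block A: 2S 1R; cell block B: 3S 3R)
10. 1 raider ← cell block A.  (cell block A: 2S 2R; cell block B: 3S 2R)
11. 1 settler and 1 raider → cell block B.  (cell block A: 1S 1R; cell block B: 4S 3R)
12. 1 settler ← cell block A.  (cell block A: 2S 1R; cell block B: 3S 3R)
13. 1 settler and 1 raider → cell block B.  (cell block A: 1S 0R; cell block B: 4S 4R)
14. 1 raider ← cell block A.  (cell block A: 1S 1R; cell block B: 4S 3R)
15. 1 settler and 1 raider → cell block B.  (cell block A: 0S 0R; cell block B: 5S 4R)

15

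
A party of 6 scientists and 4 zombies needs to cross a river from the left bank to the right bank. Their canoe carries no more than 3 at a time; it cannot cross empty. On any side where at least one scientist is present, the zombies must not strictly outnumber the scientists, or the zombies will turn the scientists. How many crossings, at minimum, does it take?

Counting alone: each trip to the right bank takes at most 3 across and each return brings at least 1 back, so after t trips out (and t−1 returns) at most 3t − (t−1) of the 10 are across; that first reaches 10 at t = 5, so at least 9 crossings are needed.
The plan below uses exactly 9 crossings, so it is optimal:
1. 2 zombies → the right bank.  (the left bank: 6S 2Z; the right bank: 0S 2Z)
2. 1 zombie ← the left bank.  (the left bank: 6S 3Z; the right bank: 0S 1Z)
3. 3 zombies → the right bank.  (the left bank: 6S 0Z; the right bank: 0S 4Z)
4. 1 zombie ← the left bank.  (the left bank: 6S 1Z; the right bank: 0S 3Z)
5. 3 scientists → the right bank.  (the left bank: 3S 1Z; the right bank: 3S 3Z)
6. 1 zombie ← the left bank.  (the left bank: 3S 2Z; the right bank: 3S 2Z)
7. 1 scientist and 2 zombies → the right bank.  (the left bank: 2S 0Z; the right bank: 4S 4Z)
8. 1 zombie ← the left bank.  (the left bank: 2S 1Z; the right bank: 4S 3Z)
9. 2 scientists and 1 zombie → the right bank.  (the left bank: 0S 0Z; the right bank: 6S 4Z)

9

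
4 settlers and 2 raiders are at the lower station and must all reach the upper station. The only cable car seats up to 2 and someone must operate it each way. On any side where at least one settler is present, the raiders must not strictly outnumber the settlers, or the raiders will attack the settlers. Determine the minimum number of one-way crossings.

9

Counting alone: each trip to the upper station takes at most 2 across and each return brings at least 1 back, so after t trips out (and t−1 returns) at most 2t − (t−1) of the 6 are across; that first reaches 6 at t = 5, so at least 9 crossings are needed.
The plan below uses exactly 9 crossings, so it is optimal:
1. 2 raiders → the upper station.  (the lower station: 4S 0R; the upper station: 0S 2R)
2. 1 raider ← the lower station.  (the lower station: 4S 1R; the upper station: 0S 1R)
3. 2 settlers → the upper station.  (the lower station: 2S 1R; the upper station: 2S 1R)
4. 1 raider ← the lower station.  (the lower station: 2S 2R; the upper station: 2S 0R)
5. 2 raiders → the upper station.  (the lower station: 2S 0R; the upper station: 2S 2R)
6. 1 raider ← the lower station.  (the lower station: 2S 1R; the upper station: 2S 1R)
7. 1 settler and 1 raider → the upper station.  (the lower station: 1S 0R; the upper station: 3S 2R)
8. 1 raider ← the lower station.  (the lower station: 1S 1R; the upper station: 3S 1R)
9. 1 settler and 1 raider → the upper station.  (the lower station: 0S 0R; the upper station: 4S 2R)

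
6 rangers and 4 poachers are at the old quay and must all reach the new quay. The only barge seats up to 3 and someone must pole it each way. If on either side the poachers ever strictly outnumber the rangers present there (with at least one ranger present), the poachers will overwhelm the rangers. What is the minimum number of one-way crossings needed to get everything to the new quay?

Counting alone: each trip to the new quay takes at most 3 across and each return brings at least 1 back, so after t trips out (and t−1 returns) at most 3t − (t−1) of the 10 are across; that first reaches 10 at t = 5, so at least 9 crossings are needed.
The plan below uses exactly 9 crossings, so it is optimal:
1. 2 poachers → the new quay.  (the old quay: 6R 2P; the new quay: 0R 2P)
2. 1 poacher ← the old quay.  (the old quay: 6R 3P; the new quay: 0R 1P)
3. 3 poachers → the new quay.  (the old quay: 6R 0P; the new quay: 0R 4P)
4. 1 poacher ← the old quay.  (the old quay: 6R 1P; the new quay: 0R 3P)
5. 3 rangers → the new quay.  (the old quay: 3R 1P; the new quay: 3R 3P)
6. 1 poacher ← the old quay.  (the old quay: 3R 2P; the new quay: 3R 2P)
7. 1 ranger and 2 poachers → the new quay.  (the old quay: 2R 0P; the new quay: 4R 4P)
8. 1 poacher ← the old quay.  (the old quay: 2R 1P; the new quay: 4R 3P)
9. 2 rangers and 1 poacher → the new quay.  (the old quay: 0R 0P; the new quay: 6R 4P)

9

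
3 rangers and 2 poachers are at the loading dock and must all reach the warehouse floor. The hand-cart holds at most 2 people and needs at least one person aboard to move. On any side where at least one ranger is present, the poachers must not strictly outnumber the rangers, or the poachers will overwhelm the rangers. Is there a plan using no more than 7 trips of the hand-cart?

Yes — this plan uses 7 crossings (≤ 7):
1. 2 poachers → the warehouse floor.  (the loading dock: 3R 0P; the warehouse floor: 0R 2P)
2. 1 poacher ← the loading dock.  (the loading dock: 3R 1P; the warehouse floor: 0R 1P)
3. 2 rangers → the warehouse floor.  (the loading dock: 1R 1P; the warehouse floor: 2R 1P)
4. 1 ranger ← the loading dock.  (the loading dock: 2R 1P; the warehouse floor: 1R 1P)
5. 1 ranger and 1 poacher → the warehouse floor.  (the loading dock: 1R 0P; the warehouse floor: 2R 2P)
6. 1 poacher ← the loading dock.  (the loading dock: 1R 1P; the warehouse floor: 2R 1P)
7. 1 ranger and 1 poacher → the warehouse floor.  (the loading dock: 0R 0P; the warehouse floor: 3R 2P)

Yes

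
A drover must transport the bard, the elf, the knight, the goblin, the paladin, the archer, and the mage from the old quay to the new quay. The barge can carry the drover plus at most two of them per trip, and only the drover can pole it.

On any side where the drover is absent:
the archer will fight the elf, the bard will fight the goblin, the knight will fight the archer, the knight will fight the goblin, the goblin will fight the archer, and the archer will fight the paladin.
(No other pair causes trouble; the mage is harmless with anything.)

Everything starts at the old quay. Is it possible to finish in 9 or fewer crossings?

Counting alone: the drover can take at most 2 across per trip to the new quay, so moving all 7 needs at least 4 loaded trips out, with a return between consecutive ones — at least 7 crossings.
The safety rule pushes this higher. Following every safe sequence of crossings, the most of the 7 that can be at the new quay as the barge arrives there on crossings 7, 9 is 5, 6 respectively — never all 7.
So the move cannot be finished within 9 crossings. (The shortest complete plan takes 11:)
1. Drover goes to the new quay with the archer and the goblin.
2. Drover goes back to the old quay with the goblin.
3. Drover goes to the new quay with the bard and the knight.
4. Drover goes back to the old quay with the knight.
5. Drover goes to the new quay with the elf and the knight.
6. Drover goes back to the old quay with the archer.
7. Drover goes to the new quay with the goblin and the paladin.
8. Drover goes back to the old quay with the goblin.
9. Drover goes to the new quay with the goblin and the mage.
10. Drover goes back to the old quay with the goblin.
11. Drover goes to the new quay with the archer and the goblin.

No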